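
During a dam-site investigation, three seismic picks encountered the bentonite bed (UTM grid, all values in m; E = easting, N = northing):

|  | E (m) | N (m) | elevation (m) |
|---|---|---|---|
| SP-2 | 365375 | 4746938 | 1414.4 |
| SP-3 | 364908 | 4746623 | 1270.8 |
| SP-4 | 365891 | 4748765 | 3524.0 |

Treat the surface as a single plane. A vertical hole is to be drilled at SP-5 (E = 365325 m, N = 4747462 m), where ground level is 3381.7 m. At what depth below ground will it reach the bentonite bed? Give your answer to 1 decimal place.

Two edge vectors: SP-2→SP-3 = (-467, -315, -143.6), SP-2→SP-4 = (516, 1827, 2109.6).
Normal n = (SP-2→SP-3) × (SP-2→SP-4) = (-402166.8, 911085.6, -690669).
So ∂z/∂E = −n_x/n_z = −0.582285871 and ∂z/∂N = −n_y/n_z = 1.319134926.
Intercept c from SP-2: 1414.4 + 212752.70 − 6261851.71 = −6047684.61.
At (365325, 4747462): z_contact = −212723.59 + 6262542.93 − 6047684.61 = 2134.74 m.
Depth below ground = 3381.7 − 2134.74 = 1247.0 m.

1247.0 m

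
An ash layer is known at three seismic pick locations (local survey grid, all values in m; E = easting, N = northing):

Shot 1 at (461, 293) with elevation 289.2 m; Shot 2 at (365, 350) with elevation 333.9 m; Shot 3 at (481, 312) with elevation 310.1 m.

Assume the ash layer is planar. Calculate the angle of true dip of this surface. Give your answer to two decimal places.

44.58°

Two edge vectors: Shot 1→Shot 2 = (-96, 57, 44.7), Shot 1→Shot 3 = (20, 19, 20.9).
Normal n = (Shot 1→Shot 2) × (Shot 1→Shot 3) = (342, 2900.4, -2964).
So ∂z/∂E = −n_x/n_z = 0.11538 and ∂z/∂N = −n_y/n_z = 0.97854.
Gradient magnitude |∇z| = √(a² + b²) = √(0.01331 + 0.95755) = 0.98532.
True dip = arctan(0.98532) = 44.58°, dipping toward S (azimuth ≈ 187°).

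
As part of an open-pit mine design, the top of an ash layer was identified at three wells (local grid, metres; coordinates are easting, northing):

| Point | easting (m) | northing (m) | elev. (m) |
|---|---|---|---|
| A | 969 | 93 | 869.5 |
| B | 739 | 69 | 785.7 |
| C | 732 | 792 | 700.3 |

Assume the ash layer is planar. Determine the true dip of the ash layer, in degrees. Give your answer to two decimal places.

21.47°

Two edge vectors: A→B = (-230, -24, -83.8), A→C = (-237, 699, -169.2).
Normal n = (A→B) × (A→C) = (62637, -19055.4, -166458).
So ∂z/∂easting = −n_x/n_z = 0.37629 and ∂z/∂northing = −n_y/n_z = −0.11448.
Gradient magnitude |∇z| = √(a² + b²) = √(0.14160 + 0.01310) = 0.39332.
True dip = arctan(0.39332) = 21.47°, dipping toward WNW (azimuth ≈ 287°).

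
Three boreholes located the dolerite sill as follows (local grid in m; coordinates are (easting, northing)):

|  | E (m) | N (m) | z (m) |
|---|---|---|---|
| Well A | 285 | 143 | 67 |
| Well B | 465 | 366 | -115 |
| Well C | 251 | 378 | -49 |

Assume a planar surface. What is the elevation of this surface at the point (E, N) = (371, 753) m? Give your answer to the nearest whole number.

Two edge vectors: Well A→Well B = (180, 223, -182), Well A→Well C = (-34, 235, -116).
Normal n = (Well A→Well B) × (Well A→Well C) = (16902, 27068, 49882).
So ∂z/∂E = −n_x/n_z = −0.33884 and ∂z/∂N = −n_y/n_z = −0.54264.
Intercept c from Well A: 67 + 96.57 + 77.60 = 241.17.
At (371, 753): z = −125.7 − 408.6 + 241.17 = -293.2 m.

-293 m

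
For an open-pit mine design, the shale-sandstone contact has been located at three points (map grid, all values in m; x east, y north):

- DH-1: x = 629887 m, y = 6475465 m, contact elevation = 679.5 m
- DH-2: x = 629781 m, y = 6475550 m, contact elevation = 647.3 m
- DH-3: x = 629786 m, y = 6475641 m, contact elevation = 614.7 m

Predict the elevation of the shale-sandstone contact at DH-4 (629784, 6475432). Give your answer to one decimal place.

Two edge vectors: DH-1→DH-2 = (-106, 85, -32.2), DH-1→DH-3 = (-101, 176, -64.8).
Normal n = (DH-1→DH-2) × (DH-1→DH-3) = (159.2, -3616.6, -10071).
So ∂z/∂x = −n_x/n_z = 0.015807765 and ∂z/∂y = −n_y/n_z = −0.359110317.
Intercept c from DH-1: 679.5 − 9957.11 + 2325406.29 = 2316128.68.
At (629784, 6475432): z = 9955.5 − 2325394.4 + 2316128.68 = 689.7 m.

689.7 m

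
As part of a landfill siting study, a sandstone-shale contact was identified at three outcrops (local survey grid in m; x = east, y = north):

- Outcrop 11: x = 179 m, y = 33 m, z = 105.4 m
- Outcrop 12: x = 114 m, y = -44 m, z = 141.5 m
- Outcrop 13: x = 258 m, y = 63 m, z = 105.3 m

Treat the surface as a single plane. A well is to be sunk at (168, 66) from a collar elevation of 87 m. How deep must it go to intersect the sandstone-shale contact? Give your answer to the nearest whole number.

Two edge vectors: Outcrop 11→Outcrop 12 = (-65, -77, 36.1), Outcrop 11→Outcrop 13 = (79, 30, -0.1).
Normal n = (Outcrop 11→Outcrop 12) × (Outcrop 11→Outcrop 13) = (-1075.3, 2845.4, 4133).
So ∂z/∂x = −n_x/n_z = 0.26017 and ∂z/∂y = −n_y/n_z = −0.68846.
Intercept c from Outcrop 11: 105.4 − 46.57 + 22.72 = 81.55.
At (168, 66): z_contact = 43.7 − 45.4 + 81.55 = 79.8 m.
Depth below ground = 87 − 79.8 = 7 m.

7 m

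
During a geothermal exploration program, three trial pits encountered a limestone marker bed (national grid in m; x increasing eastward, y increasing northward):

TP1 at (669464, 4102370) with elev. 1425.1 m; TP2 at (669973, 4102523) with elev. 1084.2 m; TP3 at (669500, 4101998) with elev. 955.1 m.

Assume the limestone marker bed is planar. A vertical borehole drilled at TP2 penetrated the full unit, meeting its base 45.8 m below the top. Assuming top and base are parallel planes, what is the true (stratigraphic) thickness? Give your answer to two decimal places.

Let the plane be z = a·x + b·y + c.
TP2−TP1: 509a + 153b = −340.9;  TP3−TP1: 36a − 372b = −470.
Solving gives a = −1.01985, b = 1.16475.
|∇z| = √(a²+b²) = 1.54814, so dip δ = arctan(1.54814) = 57.14°.
True thickness = vertical thickness × cos δ = 45.8 × cos 57.14° = 24.85 m.

24.85 m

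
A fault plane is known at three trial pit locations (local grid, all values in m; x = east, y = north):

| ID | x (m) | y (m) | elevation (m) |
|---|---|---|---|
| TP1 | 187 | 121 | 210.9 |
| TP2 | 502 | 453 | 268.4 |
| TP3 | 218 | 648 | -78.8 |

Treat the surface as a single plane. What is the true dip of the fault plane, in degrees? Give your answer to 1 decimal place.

45.2°

Let the plane be z = a·x + b·y + c.
TP2−TP1: 315a + 332b = 57.5;  TP3−TP1: 31a + 527b = −289.7.
Solving gives a = 0.81228, b = −0.59750.
Gradient magnitude |∇z| = √(a² + b²) = √(0.65980 + 0.35700) = 1.00837.
True dip = arctan(1.00837) = 45.2°, dipping toward NW (azimuth ≈ 306°).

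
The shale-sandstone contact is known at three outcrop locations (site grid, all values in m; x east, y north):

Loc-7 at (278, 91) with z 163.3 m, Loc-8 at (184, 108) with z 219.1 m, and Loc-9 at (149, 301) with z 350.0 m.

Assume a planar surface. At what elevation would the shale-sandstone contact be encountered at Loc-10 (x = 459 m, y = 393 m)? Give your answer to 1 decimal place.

Two edge vectors: Loc-7→Loc-8 = (-94, 17, 55.8), Loc-7→Loc-9 = (-129, 210, 186.7).
Normal n = (Loc-7→Loc-8) × (Loc-7→Loc-9) = (-8544.1, 10351.6, -17547).
So ∂z/∂x = −n_x/n_z = −0.48693 and ∂z/∂y = −n_y/n_z = 0.58994.
Intercept c from Loc-7: 163.3 + 135.37 − 53.68 = 244.98.
At (459, 393): z = −223.5 + 231.8 + 244.98 = 253.3 m.

253.3 m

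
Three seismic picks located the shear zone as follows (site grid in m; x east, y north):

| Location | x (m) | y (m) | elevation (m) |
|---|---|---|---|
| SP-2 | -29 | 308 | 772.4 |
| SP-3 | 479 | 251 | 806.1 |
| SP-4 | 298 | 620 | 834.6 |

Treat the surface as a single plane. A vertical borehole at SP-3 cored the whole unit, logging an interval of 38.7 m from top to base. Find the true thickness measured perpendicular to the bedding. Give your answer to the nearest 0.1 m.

Let the plane be z = a·x + b·y + c.
SP-3−SP-2: 508a − 57b = 33.7;  SP-4−SP-2: 327a + 312b = 62.2.
Solving gives a = 0.07937, b = 0.11617.
|∇z| = √(a²+b²) = 0.14070, so dip δ = arctan(0.14070) = 8.01°.
True thickness = vertical thickness × cos δ = 38.7 × cos 8.01° = 38.3 m.

38.3 m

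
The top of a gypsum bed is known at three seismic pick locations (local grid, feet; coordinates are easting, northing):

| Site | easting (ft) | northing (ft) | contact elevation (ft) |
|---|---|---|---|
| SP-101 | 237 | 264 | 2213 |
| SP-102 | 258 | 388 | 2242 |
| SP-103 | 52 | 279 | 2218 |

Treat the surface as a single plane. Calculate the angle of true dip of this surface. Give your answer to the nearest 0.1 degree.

Let the plane be z = a·easting + b·northing + c.
SP-102−SP-101: 21a + 124b = 29;  SP-103−SP-101: −185a + 15b = 5.
Solving gives a = −0.00796, b = 0.23522.
Gradient magnitude |∇z| = √(a² + b²) = √(0.00006 + 0.05533) = 0.23535.
True dip = arctan(0.23535) = 13.2°, dipping toward S (azimuth ≈ 178°).

13.2°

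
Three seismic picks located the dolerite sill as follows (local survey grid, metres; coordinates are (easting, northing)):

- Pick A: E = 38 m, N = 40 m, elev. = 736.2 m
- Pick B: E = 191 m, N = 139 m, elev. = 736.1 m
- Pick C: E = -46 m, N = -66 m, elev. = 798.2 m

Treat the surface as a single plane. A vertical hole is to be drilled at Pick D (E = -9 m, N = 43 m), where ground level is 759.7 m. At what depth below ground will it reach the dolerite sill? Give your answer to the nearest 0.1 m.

Two edge vectors: Pick A→Pick B = (153, 99, -0.1), Pick A→Pick C = (-84, -106, 62).
Normal n = (Pick A→Pick B) × (Pick A→Pick C) = (6127.4, -9477.6, -7902).
So ∂z/∂E = −n_x/n_z = 0.77542 and ∂z/∂N = −n_y/n_z = −1.19939.
Intercept c from Pick A: 736.2 − 29.47 + 47.98 = 754.71.
At (-9, 43): z_contact = −6.98 − 51.57 + 754.71 = 696.16 m.
Depth below ground = 759.7 − 696.16 = 63.5 m.

63.5 m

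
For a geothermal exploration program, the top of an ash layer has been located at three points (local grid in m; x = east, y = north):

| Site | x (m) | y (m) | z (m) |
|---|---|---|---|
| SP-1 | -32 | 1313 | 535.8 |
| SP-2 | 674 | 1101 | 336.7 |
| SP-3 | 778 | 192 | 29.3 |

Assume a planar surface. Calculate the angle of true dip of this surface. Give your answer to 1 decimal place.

Let the plane be z = a·x + b·y + c.
SP-2−SP-1: 706a − 212b = −199.1;  SP-3−SP-1: 810a − 1121b = −506.5.
Solving gives a = −0.18688, b = 0.31679.
Gradient magnitude |∇z| = √(a² + b²) = √(0.03493 + 0.10036) = 0.36781.
True dip = arctan(0.36781) = 20.2°, dipping toward SSE (azimuth ≈ 149°).

20.2°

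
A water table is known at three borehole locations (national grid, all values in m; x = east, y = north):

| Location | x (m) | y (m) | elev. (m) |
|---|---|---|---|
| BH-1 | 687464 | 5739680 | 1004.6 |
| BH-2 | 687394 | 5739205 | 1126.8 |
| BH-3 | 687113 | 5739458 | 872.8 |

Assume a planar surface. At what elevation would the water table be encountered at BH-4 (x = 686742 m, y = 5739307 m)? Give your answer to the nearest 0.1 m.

Two edge vectors: BH-1→BH-2 = (-70, -475, 122.2), BH-1→BH-3 = (-351, -222, -131.8).
Normal n = (BH-1→BH-2) × (BH-1→BH-3) = (89733.4, -52118.2, -151185).
So ∂z/∂x = −n_x/n_z = 0.593533750 and ∂z/∂y = −n_y/n_z = −0.344731289.
Intercept c from BH-1: 1004.6 − 408033.09 + 1978647.29 = 1571618.80.
At (686742, 5739307): z = 407604.6 − 1978518.7 + 1571618.80 = 704.7 m.

704.7 m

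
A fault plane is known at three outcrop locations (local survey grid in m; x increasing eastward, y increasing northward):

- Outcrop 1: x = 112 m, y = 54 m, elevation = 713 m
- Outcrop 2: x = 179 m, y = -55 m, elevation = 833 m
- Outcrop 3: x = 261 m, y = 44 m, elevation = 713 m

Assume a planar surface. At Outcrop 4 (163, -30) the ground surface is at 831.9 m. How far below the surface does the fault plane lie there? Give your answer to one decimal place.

26.4 m

Let the plane be z = a·x + b·y + c.
Outcrop 2−Outcrop 1: 67a − 109b = 120;  Outcrop 3−Outcrop 1: 149a − 10b = 0.
Solving gives a = −0.07707, b = −1.14829.
Then c = 713 − a·112 − b·54 = 783.64.
At (163, -30): z_contact = −12.56 + 34.45 + 783.64 = 805.53 m.
Depth below ground = 831.9 − 805.53 = 26.4 m.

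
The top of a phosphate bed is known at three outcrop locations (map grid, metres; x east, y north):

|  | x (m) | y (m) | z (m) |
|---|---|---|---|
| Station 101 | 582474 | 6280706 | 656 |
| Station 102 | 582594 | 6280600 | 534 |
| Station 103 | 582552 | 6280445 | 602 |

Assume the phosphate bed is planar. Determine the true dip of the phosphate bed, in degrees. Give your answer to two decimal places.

48.76°

Let the plane be z = a·x + b·y + c.
Station 102−Station 101: 120a − 106b = −122;  Station 103−Station 101: 78a − 261b = −54.
Solving gives a = −1.13300, b = −0.13170.
Gradient magnitude |∇z| = √(a² + b²) = √(1.28370 + 0.01735) = 1.14063.
True dip = arctan(1.14063) = 48.76°, dipping toward E (azimuth ≈ 083°).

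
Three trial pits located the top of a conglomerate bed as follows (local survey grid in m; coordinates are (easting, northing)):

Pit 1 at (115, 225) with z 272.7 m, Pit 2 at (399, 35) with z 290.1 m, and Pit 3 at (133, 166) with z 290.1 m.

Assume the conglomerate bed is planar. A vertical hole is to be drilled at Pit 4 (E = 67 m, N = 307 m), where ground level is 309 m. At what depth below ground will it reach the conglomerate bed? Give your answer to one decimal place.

Let the plane be z = a·E + b·N + c.
Pit 2−Pit 1: 284a − 190b = 17.4;  Pit 3−Pit 1: 18a − 59b = 17.4.
Solving gives a = −0.17092, b = −0.34706.
Then c = 272.7 − a·115 − b·225 = 370.44.
At (67, 307): z_contact = −11.45 − 106.55 + 370.44 = 252.45 m.
Depth below ground = 309 − 252.45 = 56.6 m.

56.6 m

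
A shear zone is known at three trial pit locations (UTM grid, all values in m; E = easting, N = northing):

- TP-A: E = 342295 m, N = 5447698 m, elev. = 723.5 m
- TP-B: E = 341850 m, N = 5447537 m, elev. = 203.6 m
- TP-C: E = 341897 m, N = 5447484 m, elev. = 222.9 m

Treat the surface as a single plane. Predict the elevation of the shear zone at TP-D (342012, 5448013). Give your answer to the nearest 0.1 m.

605.2 m

Let the plane be z = a·E + b·N + c.
TP-B−TP-A: −445a − 161b = −519.9;  TP-C−TP-A: −398a − 214b = −500.6.
Solving gives a = 0.984270673, b = 0.508692861.
Then c = 723.5 − a·342295 − b·5447698 = −3107392.51.
At (342012, 5448013): z = 336632.4 + 2771365.3 − 3107392.51 = 605.2 m.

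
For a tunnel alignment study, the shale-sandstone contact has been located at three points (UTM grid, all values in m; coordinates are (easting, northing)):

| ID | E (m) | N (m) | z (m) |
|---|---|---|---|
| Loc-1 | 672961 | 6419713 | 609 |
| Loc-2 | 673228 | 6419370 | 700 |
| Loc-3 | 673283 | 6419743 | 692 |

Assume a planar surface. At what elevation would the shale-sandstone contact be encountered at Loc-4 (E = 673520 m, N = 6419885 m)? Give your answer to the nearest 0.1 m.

745.9 m

Let the plane be z = a·E + b·N + c.
Loc-2−Loc-1: 267a − 343b = 91;  Loc-3−Loc-1: 322a + 30b = 83.
Solving gives a = 0.263380496, b = −0.060283987.
Then c = 609 − a·672961 − b·6419713 = 210370.10.
At (673520, 6419885): z = 177392.0 − 387016.3 + 210370.10 = 745.9 m.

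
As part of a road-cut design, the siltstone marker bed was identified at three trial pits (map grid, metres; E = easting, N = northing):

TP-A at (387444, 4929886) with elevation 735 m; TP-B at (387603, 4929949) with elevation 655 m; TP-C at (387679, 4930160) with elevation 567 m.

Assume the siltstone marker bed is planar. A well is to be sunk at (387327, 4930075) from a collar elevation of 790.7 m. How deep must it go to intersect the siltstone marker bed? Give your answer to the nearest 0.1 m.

61.6 m

Let the plane be z = a·E + b·N + c.
TP-B−TP-A: 159a + 63b = −80;  TP-C−TP-A: 235a + 274b = −168.
Solving gives a = −0.394144849, b = −0.275094746.
Then c = 735 − a·387444 − b·4929886 = 1509629.80.
At (387327, 4930075): z_contact = −152662.94 − 1356237.73 + 1509629.80 = 729.12 m.
Depth below ground = 790.7 − 729.12 = 61.6 m.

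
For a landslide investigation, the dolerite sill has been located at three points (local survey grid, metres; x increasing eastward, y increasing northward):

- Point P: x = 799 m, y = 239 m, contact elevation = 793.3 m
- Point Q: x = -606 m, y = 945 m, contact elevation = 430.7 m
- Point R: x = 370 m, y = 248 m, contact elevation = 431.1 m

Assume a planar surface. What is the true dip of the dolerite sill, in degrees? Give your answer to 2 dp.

56.24°

Let the plane be z = a·x + b·y + c.
Point Q−Point P: −1405a + 706b = −362.6;  Point R−Point P: −429a + 9b = −362.2.
Solving gives a = 0.86983, b = 1.21744.
Gradient magnitude |∇z| = √(a² + b²) = √(0.75660 + 1.48215) = 1.49625.
True dip = arctan(1.49625) = 56.24°, dipping toward SW (azimuth ≈ 216°).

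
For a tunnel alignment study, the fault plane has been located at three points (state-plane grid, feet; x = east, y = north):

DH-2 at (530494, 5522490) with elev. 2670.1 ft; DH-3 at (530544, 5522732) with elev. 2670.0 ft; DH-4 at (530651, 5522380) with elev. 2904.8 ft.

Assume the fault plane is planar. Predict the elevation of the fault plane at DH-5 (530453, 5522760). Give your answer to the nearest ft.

Let the plane be z = a·x + b·y + c.
DH-3−DH-2: 50a + 242b = −0.1;  DH-4−DH-2: 157a − 110b = 234.7.
Solving gives a = 1.30561457, b = −0.27016830.
Then c = 2670.1 − a·530494 − b·5522490 = 802051.14.
At (530453, 5522760): z = 692567.2 − 1492074.7 + 802051.14 = 2543.6 ft.

2544 ft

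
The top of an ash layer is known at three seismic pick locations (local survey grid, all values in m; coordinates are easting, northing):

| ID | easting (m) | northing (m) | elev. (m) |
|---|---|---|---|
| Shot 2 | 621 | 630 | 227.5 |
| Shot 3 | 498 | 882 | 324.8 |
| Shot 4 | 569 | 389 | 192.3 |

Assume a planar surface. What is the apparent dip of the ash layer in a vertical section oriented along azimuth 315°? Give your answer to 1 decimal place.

Two edge vectors: Shot 2→Shot 3 = (-123, 252, 97.3), Shot 2→Shot 4 = (-52, -241, -35.2).
Normal n = (Shot 2→Shot 3) × (Shot 2→Shot 4) = (14578.9, -9389.2, 42747).
So ∂z/∂easting = −n_x/n_z = −0.34105 and ∂z/∂northing = −n_y/n_z = 0.21965.
Unit vector along 315° is (sin 315°, cos 315°) = (-0.7071, 0.7071).
Slope in that direction = a·(-0.7071) + b·(0.7071) = 0.39647.
Apparent dip = arctan|0.39647| = 21.6° (true dip is 22.1°, so apparent ≤ true as expected).

21.6°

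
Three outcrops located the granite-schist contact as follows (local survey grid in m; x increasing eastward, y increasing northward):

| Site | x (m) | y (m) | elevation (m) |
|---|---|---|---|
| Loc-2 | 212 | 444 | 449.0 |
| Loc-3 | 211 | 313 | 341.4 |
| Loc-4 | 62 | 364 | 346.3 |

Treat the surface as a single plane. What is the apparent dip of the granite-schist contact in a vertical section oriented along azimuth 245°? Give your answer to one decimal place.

Let the plane be z = a·x + b·y + c.
Loc-3−Loc-2: −1a − 131b = −107.6;  Loc-4−Loc-2: −150a − 80b = −102.7.
Solving gives a = 0.24761, b = 0.81948.
Unit vector along 245° is (sin 245°, cos 245°) = (-0.9063, -0.4226).
Slope in that direction = a·(-0.9063) + b·(-0.4226) = −0.57074.
Apparent dip = arctan|0.57074| = 29.7° (true dip is 40.6°, so apparent ≤ true as expected).

29.7°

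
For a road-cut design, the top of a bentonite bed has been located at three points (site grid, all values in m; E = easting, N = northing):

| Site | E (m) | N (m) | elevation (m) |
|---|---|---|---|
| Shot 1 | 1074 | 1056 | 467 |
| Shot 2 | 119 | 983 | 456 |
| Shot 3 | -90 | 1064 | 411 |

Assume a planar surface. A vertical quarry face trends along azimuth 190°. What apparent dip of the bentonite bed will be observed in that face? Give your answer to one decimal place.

23.0°

Two edge vectors: Shot 1→Shot 2 = (-955, -73, -11), Shot 1→Shot 3 = (-1164, 8, -56).
Normal n = (Shot 1→Shot 2) × (Shot 1→Shot 3) = (4176, -40676, -92612).
So ∂z/∂E = −n_x/n_z = 0.04509 and ∂z/∂N = −n_y/n_z = −0.43921.
Unit vector along 190° is (sin 190°, cos 190°) = (-0.1736, -0.9848).
Slope in that direction = a·(-0.1736) + b·(-0.9848) = 0.42471.
Apparent dip = arctan|0.42471| = 23.0° (true dip is 23.8°, so apparent ≤ true as expected).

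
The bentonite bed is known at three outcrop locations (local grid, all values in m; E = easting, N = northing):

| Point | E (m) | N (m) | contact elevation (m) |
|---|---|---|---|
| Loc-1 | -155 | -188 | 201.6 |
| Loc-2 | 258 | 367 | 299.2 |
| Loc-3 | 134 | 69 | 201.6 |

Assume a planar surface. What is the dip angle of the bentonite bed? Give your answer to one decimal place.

34.8°

Let the plane be z = a·E + b·N + c.
Loc-2−Loc-1: 413a + 555b = 97.6;  Loc-3−Loc-1: 289a + 257b = 0.
Solving gives a = −0.46233, b = 0.51990.
Gradient magnitude |∇z| = √(a² + b²) = √(0.21375 + 0.27029) = 0.69573.
True dip = arctan(0.69573) = 34.8°, dipping toward SE (azimuth ≈ 138°).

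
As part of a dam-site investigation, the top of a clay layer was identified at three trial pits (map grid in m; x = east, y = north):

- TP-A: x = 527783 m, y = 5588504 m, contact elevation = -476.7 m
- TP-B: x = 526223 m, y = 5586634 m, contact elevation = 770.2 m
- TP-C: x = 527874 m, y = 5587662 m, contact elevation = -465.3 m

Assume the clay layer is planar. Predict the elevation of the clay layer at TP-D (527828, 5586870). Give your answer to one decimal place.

Two edge vectors: TP-A→TP-B = (-1560, -1870, 1246.9), TP-A→TP-C = (91, -842, 11.4).
Normal n = (TP-A→TP-B) × (TP-A→TP-C) = (1028571.8, 131251.9, 1483690).
So ∂z/∂x = −n_x/n_z = −0.693252499 and ∂z/∂y = −n_y/n_z = −0.088463156.
Intercept c from TP-A: -476.7 + 365886.88 + 494376.70 = 859786.89.
At (527828, 5586870): z = −365918.1 − 494232.2 + 859786.89 = -363.3 m.

-363.3 m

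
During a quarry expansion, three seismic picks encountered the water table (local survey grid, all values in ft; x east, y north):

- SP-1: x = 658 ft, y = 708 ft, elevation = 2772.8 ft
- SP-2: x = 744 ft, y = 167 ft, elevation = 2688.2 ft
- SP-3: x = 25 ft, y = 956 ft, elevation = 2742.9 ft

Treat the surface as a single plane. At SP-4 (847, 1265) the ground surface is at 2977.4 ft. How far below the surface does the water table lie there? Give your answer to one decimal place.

85.4 ft

Two edge vectors: SP-1→SP-2 = (86, -541, -84.6), SP-1→SP-3 = (-633, 248, -29.9).
Normal n = (SP-1→SP-2) × (SP-1→SP-3) = (37156.7, 56123.2, -321125).
So ∂z/∂x = −n_x/n_z = 0.115708 and ∂z/∂y = −n_y/n_z = 0.174771.
Intercept c from SP-1: 2772.8 − 76.14 − 123.74 = 2572.93.
At (847, 1265): z_contact = 98.00 + 221.08 + 2572.93 = 2892.02 ft.
Depth below ground = 2977.4 − 2892.02 = 85.4 ft.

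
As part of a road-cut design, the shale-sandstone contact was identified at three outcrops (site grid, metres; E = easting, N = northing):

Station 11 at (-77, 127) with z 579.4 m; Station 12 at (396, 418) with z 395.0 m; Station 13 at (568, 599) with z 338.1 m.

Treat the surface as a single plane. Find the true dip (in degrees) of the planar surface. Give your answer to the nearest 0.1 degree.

26.2°

Two edge vectors: Station 11→Station 12 = (473, 291, -184.4), Station 11→Station 13 = (645, 472, -241.3).
Normal n = (Station 11→Station 12) × (Station 11→Station 13) = (16818.5, -4803.1, 35561).
So ∂z/∂E = −n_x/n_z = −0.47295 and ∂z/∂N = −n_y/n_z = 0.13507.
Gradient magnitude |∇z| = √(a² + b²) = √(0.22368 + 0.01824) = 0.49186.
True dip = arctan(0.49186) = 26.2°, dipping toward ESE (azimuth ≈ 106°).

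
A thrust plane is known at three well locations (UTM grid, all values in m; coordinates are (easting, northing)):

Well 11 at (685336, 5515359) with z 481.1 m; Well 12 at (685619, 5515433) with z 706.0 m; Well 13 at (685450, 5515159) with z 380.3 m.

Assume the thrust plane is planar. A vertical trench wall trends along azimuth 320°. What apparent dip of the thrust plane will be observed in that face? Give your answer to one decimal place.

15.0°

Let the plane be z = a·E + b·N + c.
Well 12−Well 11: 283a + 74b = 224.9;  Well 13−Well 11: 114a − 200b = −100.8.
Solving gives a = 0.57692, b = 0.83285.
Unit vector along 320° is (sin 320°, cos 320°) = (-0.6428, 0.7660).
Slope in that direction = a·(-0.6428) + b·(0.7660) = 0.26716.
Apparent dip = arctan|0.26716| = 15.0° (true dip is 45.4°, so apparent ≤ true as expected).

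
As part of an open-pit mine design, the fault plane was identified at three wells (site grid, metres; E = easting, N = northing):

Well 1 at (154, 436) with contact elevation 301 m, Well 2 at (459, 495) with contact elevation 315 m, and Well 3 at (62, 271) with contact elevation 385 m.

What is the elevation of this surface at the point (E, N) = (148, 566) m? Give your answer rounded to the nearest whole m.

222 m

Two edge vectors: Well 1→Well 2 = (305, 59, 14), Well 1→Well 3 = (-92, -165, 84).
Normal n = (Well 1→Well 2) × (Well 1→Well 3) = (7266, -26908, -44897).
So ∂z/∂E = −n_x/n_z = 0.16184 and ∂z/∂N = −n_y/n_z = −0.59933.
Intercept c from Well 1: 301 − 24.92 + 261.31 = 537.38.
At (148, 566): z = 24.0 − 339.2 + 537.38 = 222.1 m.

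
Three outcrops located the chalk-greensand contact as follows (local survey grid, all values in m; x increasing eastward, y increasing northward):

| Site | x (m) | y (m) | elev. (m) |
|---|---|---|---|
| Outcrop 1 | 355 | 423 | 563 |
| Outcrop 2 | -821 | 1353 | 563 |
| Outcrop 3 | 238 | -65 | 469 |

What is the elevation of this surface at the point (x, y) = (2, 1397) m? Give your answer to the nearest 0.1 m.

675.5 m

Two edge vectors: Outcrop 1→Outcrop 2 = (-1176, 930, 0), Outcrop 1→Outcrop 3 = (-117, -488, -94).
Normal n = (Outcrop 1→Outcrop 2) × (Outcrop 1→Outcrop 3) = (-87420, -110544, 682698).
So ∂z/∂x = −n_x/n_z = 0.128051 and ∂z/∂y = −n_y/n_z = 0.161922.
Intercept c from Outcrop 1: 563 − 45.46 − 68.49 = 449.05.
At (2, 1397): z = 0.3 + 226.2 + 449.05 = 675.5 m.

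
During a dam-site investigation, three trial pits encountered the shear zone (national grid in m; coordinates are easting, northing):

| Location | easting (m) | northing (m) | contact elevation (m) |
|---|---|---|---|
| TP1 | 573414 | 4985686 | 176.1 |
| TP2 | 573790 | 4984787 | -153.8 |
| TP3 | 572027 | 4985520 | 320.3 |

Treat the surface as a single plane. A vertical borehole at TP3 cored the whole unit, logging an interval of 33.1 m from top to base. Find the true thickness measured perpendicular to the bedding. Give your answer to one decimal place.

31.4 m

Two edge vectors: TP1→TP2 = (376, -899, -329.9), TP1→TP3 = (-1387, -166, 144.2).
Normal n = (TP1→TP2) × (TP1→TP3) = (-184399.2, 403352.1, -1309329).
So ∂z/∂easting = −n_x/n_z = −0.14083 and ∂z/∂northing = −n_y/n_z = 0.30806.
|∇z| = √(a²+b²) = 0.33873, so dip δ = arctan(0.33873) = 18.71°.
True thickness = vertical thickness × cos δ = 33.1 × cos 18.71° = 31.4 m.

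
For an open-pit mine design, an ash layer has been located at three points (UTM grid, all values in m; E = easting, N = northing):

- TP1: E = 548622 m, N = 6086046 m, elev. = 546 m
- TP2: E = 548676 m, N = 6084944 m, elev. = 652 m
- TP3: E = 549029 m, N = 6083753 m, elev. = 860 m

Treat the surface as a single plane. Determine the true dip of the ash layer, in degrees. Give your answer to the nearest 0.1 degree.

18.1°

Two edge vectors: TP1→TP2 = (54, -1102, 106), TP1→TP3 = (407, -2293, 314).
Normal n = (TP1→TP2) × (TP1→TP3) = (-102970, 26186, 324692).
So ∂z/∂E = −n_x/n_z = 0.31713 and ∂z/∂N = −n_y/n_z = −0.08065.
Gradient magnitude |∇z| = √(a² + b²) = √(0.10057 + 0.00650) = 0.32723.
True dip = arctan(0.32723) = 18.1°, dipping toward WNW (azimuth ≈ 284°).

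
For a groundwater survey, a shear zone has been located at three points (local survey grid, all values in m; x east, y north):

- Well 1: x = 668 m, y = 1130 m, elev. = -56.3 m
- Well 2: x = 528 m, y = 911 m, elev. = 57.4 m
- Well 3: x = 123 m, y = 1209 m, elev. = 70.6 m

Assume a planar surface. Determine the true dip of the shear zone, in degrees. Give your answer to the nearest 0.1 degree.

Two edge vectors: Well 1→Well 2 = (-140, -219, 113.7), Well 1→Well 3 = (-545, 79, 126.9).
Normal n = (Well 1→Well 2) × (Well 1→Well 3) = (-36773.4, -44200.5, -130415).
So ∂z/∂x = −n_x/n_z = −0.28197 and ∂z/∂y = −n_y/n_z = −0.33892.
Gradient magnitude |∇z| = √(a² + b²) = √(0.07951 + 0.11487) = 0.44088.
True dip = arctan(0.44088) = 23.8°, dipping toward NE (azimuth ≈ 040°).

23.8°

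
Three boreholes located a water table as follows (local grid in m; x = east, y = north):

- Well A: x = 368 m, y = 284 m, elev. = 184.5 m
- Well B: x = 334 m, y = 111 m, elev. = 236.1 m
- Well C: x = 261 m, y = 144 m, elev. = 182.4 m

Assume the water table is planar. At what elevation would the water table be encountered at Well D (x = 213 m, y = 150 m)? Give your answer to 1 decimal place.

153.5 m

Two edge vectors: Well A→Well B = (-34, -173, 51.6), Well A→Well C = (-107, -140, -2.1).
Normal n = (Well A→Well B) × (Well A→Well C) = (7587.3, -5592.6, -13751).
So ∂z/∂x = −n_x/n_z = 0.55176 and ∂z/∂y = −n_y/n_z = −0.40670.
Intercept c from Well A: 184.5 − 203.05 + 115.50 = 96.96.
At (213, 150): z = 117.5 − 61.0 + 96.96 = 153.5 m.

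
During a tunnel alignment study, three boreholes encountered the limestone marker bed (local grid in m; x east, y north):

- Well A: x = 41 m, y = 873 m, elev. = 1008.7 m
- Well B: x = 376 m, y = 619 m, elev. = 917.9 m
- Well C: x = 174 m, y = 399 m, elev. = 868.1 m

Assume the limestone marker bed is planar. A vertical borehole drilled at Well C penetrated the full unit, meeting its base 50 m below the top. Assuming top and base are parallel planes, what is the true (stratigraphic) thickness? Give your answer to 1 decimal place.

Two edge vectors: Well A→Well B = (335, -254, -90.8), Well A→Well C = (133, -474, -140.6).
Normal n = (Well A→Well B) × (Well A→Well C) = (-7326.8, 35024.6, -125008).
So ∂z/∂x = −n_x/n_z = −0.05861 and ∂z/∂y = −n_y/n_z = 0.28018.
|∇z| = √(a²+b²) = 0.28624, so dip δ = arctan(0.28624) = 15.97°.
True thickness = vertical thickness × cos δ = 50 × cos 15.97° = 48.1 m.

48.1 m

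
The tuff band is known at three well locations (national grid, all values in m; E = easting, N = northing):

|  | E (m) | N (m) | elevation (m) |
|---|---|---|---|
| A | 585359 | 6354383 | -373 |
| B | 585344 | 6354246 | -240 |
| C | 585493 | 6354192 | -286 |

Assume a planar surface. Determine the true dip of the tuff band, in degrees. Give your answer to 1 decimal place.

47.8°

Two edge vectors: A→B = (-15, -137, 133), A→C = (134, -191, 87).
Normal n = (A→B) × (A→C) = (13484, 19127, 21223).
So ∂z/∂E = −n_x/n_z = −0.63535 and ∂z/∂N = −n_y/n_z = −0.90124.
Gradient magnitude |∇z| = √(a² + b²) = √(0.40367 + 0.81223) = 1.10268.
True dip = arctan(1.10268) = 47.8°, dipping toward NE (azimuth ≈ 035°).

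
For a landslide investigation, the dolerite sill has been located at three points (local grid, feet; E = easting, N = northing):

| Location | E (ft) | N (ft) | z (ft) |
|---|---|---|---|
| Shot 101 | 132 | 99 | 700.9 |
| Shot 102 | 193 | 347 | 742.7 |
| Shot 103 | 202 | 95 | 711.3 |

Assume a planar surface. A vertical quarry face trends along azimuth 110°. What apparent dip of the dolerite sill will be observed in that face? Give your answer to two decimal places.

5.83°

Let the plane be z = a·E + b·N + c.
Shot 102−Shot 101: 61a + 248b = 41.8;  Shot 103−Shot 101: 70a − 4b = 10.4.
Solving gives a = 0.15601, b = 0.13017.
Unit vector along 110° is (sin 110°, cos 110°) = (0.9397, -0.3420).
Slope in that direction = a·(0.9397) + b·(-0.3420) = 0.10208.
Apparent dip = arctan|0.10208| = 5.83° (true dip is 11.5°, so apparent ≤ true as expected).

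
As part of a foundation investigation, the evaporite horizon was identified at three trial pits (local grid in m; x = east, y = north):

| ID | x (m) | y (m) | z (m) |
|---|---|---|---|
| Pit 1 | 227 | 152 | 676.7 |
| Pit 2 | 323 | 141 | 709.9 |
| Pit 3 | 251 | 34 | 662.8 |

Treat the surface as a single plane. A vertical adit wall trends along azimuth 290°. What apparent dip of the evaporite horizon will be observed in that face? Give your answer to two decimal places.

15.63°

Two edge vectors: Pit 1→Pit 2 = (96, -11, 33.2), Pit 1→Pit 3 = (24, -118, -13.9).
Normal n = (Pit 1→Pit 2) × (Pit 1→Pit 3) = (4070.5, 2131.2, -11064).
So ∂z/∂x = −n_x/n_z = 0.36790 and ∂z/∂y = −n_y/n_z = 0.19262.
Unit vector along 290° is (sin 290°, cos 290°) = (-0.9397, 0.3420).
Slope in that direction = a·(-0.9397) + b·(0.3420) = −0.27984.
Apparent dip = arctan|0.27984| = 15.63° (true dip is 22.6°, so apparent ≤ true as expected).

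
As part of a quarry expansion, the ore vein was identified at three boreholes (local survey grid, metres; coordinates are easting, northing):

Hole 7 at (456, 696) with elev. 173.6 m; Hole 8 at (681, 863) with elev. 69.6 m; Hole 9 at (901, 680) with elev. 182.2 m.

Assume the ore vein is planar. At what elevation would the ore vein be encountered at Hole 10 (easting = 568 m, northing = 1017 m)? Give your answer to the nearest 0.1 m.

Let the plane be z = a·easting + b·northing + c.
Hole 8−Hole 7: 225a + 167b = −104;  Hole 9−Hole 7: 445a − 16b = 8.6.
Solving gives a = −0.002924, b = −0.618815.
Then c = 173.6 − a·456 − b·696 = 605.63.
At (568, 1017): z = −1.7 − 629.3 + 605.63 = -25.4 m.

-25.4 m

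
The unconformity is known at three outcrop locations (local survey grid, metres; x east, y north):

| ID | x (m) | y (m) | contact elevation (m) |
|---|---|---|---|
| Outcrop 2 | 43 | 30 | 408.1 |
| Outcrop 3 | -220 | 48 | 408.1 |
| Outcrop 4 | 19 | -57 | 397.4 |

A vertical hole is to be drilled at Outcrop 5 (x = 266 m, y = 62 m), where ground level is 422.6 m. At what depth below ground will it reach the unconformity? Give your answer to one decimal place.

8.8 m

Let the plane be z = a·x + b·y + c.
Outcrop 3−Outcrop 2: −263a + 18b = 0;  Outcrop 4−Outcrop 2: −24a − 87b = −10.7.
Solving gives a = 0.00826, b = 0.12071.
Then c = 408.1 − a·43 − b·30 = 404.12.
At (266, 62): z_contact = 2.20 + 7.48 + 404.12 = 413.81 m.
Depth below ground = 422.6 − 413.81 = 8.8 m.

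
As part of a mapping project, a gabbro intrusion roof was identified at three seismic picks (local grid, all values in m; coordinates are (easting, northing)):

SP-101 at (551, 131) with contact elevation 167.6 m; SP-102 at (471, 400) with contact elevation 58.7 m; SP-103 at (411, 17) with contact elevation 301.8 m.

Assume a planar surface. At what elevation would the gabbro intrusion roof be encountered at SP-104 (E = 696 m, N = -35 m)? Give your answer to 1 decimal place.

186.4 m

Let the plane be z = a·E + b·N + c.
SP-102−SP-101: −80a + 269b = −108.9;  SP-103−SP-101: −140a − 114b = 134.2.
Solving gives a = −0.50631, b = −0.55541.
Then c = 167.6 − a·551 − b·131 = 519.34.
At (696, -35): z = −352.4 + 19.4 + 519.34 = 186.4 m.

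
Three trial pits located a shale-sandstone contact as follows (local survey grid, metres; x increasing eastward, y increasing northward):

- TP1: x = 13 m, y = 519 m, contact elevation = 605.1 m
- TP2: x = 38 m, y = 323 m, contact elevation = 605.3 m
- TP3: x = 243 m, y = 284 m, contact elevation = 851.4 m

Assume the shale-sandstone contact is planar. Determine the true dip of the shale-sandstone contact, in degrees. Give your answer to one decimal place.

51.1°

Let the plane be z = a·x + b·y + c.
TP2−TP1: 25a − 196b = 0.2;  TP3−TP1: 230a − 235b = 246.3.
Solving gives a = 1.23014, b = 0.15589.
Gradient magnitude |∇z| = √(a² + b²) = √(1.51325 + 0.02430) = 1.23998.
True dip = arctan(1.23998) = 51.1°, dipping toward W (azimuth ≈ 263°).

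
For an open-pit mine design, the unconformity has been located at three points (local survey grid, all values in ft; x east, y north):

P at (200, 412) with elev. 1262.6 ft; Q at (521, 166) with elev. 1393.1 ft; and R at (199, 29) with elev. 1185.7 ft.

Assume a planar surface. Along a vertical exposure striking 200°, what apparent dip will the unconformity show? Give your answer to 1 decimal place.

20.7°

Two edge vectors: P→Q = (321, -246, 130.5), P→R = (-1, -383, -76.9).
Normal n = (P→Q) × (P→R) = (68898.9, 24554.4, -123189).
So ∂z/∂x = −n_x/n_z = 0.55929 and ∂z/∂y = −n_y/n_z = 0.19932.
Unit vector along 200° is (sin 200°, cos 200°) = (-0.3420, -0.9397).
Slope in that direction = a·(-0.3420) + b·(-0.9397) = −0.37859.
Apparent dip = arctan|0.37859| = 20.7° (true dip is 30.7°, so apparent ≤ true as expected).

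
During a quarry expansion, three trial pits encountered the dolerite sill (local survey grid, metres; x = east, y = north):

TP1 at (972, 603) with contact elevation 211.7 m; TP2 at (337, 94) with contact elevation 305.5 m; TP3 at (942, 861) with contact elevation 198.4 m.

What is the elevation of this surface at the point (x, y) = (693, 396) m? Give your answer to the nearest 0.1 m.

Let the plane be z = a·x + b·y + c.
TP2−TP1: −635a − 509b = 93.8;  TP3−TP1: −30a + 258b = −13.3.
Solving gives a = −0.09732, b = −0.06287.
Then c = 211.7 − a·972 − b·603 = 344.21.
At (693, 396): z = −67.4 − 24.9 + 344.21 = 251.9 m.

251.9 m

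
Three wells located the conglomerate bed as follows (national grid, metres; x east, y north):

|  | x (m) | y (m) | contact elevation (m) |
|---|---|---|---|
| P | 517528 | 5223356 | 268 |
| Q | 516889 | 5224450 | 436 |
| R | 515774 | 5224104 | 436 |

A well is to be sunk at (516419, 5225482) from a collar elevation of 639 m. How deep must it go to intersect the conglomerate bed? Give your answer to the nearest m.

50 m

Let the plane be z = a·x + b·y + c.
Q−P: −639a + 1094b = 168;  R−P: −1754a + 748b = 168.
Solving gives a = −0.04034134, b = 0.13000172.
Then c = 268 − a·517528 − b·5223356 = −657899.50.
At (516419, 5225482): z_contact = −20833.0 + 679321.7 − 657899.50 = 589.1 m.
Depth below ground = 639 − 589.1 = 50 m.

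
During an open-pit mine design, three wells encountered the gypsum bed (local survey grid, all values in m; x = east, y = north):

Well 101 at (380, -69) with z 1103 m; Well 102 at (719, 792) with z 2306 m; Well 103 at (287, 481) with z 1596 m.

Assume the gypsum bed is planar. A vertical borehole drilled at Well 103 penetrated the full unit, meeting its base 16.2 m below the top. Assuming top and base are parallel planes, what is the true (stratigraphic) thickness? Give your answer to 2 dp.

9.53 m

Let the plane be z = a·x + b·y + c.
Well 102−Well 101: 339a + 861b = 1203;  Well 103−Well 101: −93a + 550b = 493.
Solving gives a = 0.88989, b = 1.04684.
|∇z| = √(a²+b²) = 1.37396, so dip δ = arctan(1.37396) = 53.95°.
True thickness = vertical thickness × cos δ = 16.2 × cos 53.95° = 9.53 m.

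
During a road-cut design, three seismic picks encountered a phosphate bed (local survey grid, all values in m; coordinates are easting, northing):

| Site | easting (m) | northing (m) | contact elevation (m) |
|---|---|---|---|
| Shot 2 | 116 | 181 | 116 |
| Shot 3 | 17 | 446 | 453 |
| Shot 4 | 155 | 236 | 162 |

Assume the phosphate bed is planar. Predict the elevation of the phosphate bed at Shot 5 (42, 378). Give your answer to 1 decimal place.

Two edge vectors: Shot 2→Shot 3 = (-99, 265, 337), Shot 2→Shot 4 = (39, 55, 46).
Normal n = (Shot 2→Shot 3) × (Shot 2→Shot 4) = (-6345, 17697, -15780).
So ∂z/∂easting = −n_x/n_z = −0.40209 and ∂z/∂northing = −n_y/n_z = 1.12148.
Intercept c from Shot 2: 116 + 46.64 − 202.99 = −40.35.
At (42, 378): z = −16.9 + 423.9 − 40.35 = 366.7 m.

366.7 m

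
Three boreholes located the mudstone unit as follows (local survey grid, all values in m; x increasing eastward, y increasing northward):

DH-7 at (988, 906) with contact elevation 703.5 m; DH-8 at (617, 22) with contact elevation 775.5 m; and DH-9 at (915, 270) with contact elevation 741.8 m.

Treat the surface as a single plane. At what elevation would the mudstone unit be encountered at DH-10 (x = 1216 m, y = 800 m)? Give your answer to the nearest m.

Let the plane be z = a·x + b·y + c.
DH-8−DH-7: −371a − 884b = 72;  DH-9−DH-7: −73a − 636b = 38.3.
Solving gives a = −0.06962, b = −0.05223.
Then c = 703.5 − a·988 − b·906 = 819.61.
At (1216, 800): z = −84.7 − 41.8 + 819.61 = 693.2 m.

693 m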